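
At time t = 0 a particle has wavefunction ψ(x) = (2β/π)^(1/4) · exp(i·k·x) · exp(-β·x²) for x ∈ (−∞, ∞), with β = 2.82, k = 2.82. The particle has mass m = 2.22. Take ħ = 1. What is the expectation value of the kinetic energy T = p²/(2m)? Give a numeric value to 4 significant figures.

2.426

T = −(ħ²/2m) d²/dx², so ⟨T⟩ = −(ħ²/2m) ∫ ψ*·ψ'' dx; with m = 2.22.
Gaussian moments: ∫x^(2j)·e^(−2βx²) dx = (2j−1)!!/(4β)^j · √(π/(2β)), odd powers integrate to 0; here √(π/(2β)) = 0.74634. Derivatives: ψ′ = (ik − 2βx)·ψ, ψ″ = ((ik − 2βx)² − 2β)·ψ; the odd-in-x pieces drop out.
⟨T⟩ = 2.4262.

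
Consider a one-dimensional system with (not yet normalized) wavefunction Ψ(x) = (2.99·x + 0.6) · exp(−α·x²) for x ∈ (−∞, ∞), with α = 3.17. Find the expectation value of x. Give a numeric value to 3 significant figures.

⟨x⟩ = ∫ x·|Ψ|² dx / ∫|Ψ|² dx (integrals over the domain).
Expand each integrand as polynomial × e^(−2αx²) and use ∫x^(2j)·e^(−2αx²) dx = (2j−1)!!/(4α)^j · √(π/(2α)), odd powers → 0; here √(π/(2α)) = 0.70393.
State is unnormalized: ∫|Ψ|² dx = 0.74973, and ∫Ψ*·x·Ψ dx = 0.19919, so ⟨x⟩ = 0.19919 / 0.74973.
⟨x⟩ = 0.26568.

0.266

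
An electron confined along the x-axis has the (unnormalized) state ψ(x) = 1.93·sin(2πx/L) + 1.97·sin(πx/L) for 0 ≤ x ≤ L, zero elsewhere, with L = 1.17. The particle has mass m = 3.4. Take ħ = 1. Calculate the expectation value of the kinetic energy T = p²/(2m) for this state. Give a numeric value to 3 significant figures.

T = −(ħ²/2m) d²/dx², so ⟨T⟩ = −(ħ²/2m) ∫ ψ*·ψ'' dx / ∫|ψ|² dx; with m = 3.4.
d²/dx² sin(jπx/L) = −(jπ/L)²·sin(jπx/L); on 0 ≤ x ≤ L, ∫sin²(jπx/L) dx = L/2 and ∫sin(jπx/L)·sin(lπx/L) dx = 0 for j ≠ l, so only diagonal terms survive in ∫|ψ|² and ∫ψ·ψ″; ∫ψ·ψ′ dx = [ψ²/2] between the walls = 0.
State is unnormalized: ∫|ψ|² dx = 4.4494, and ∫ψ*·(−ħ²/2m · ψ'') dx = 11.649, so ⟨T⟩ = 11.649 / 4.4494.
⟨T⟩ = 2.6181.

2.62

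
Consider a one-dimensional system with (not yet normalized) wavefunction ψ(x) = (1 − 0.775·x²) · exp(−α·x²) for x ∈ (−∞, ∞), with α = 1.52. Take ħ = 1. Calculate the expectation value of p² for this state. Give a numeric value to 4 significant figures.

2.621

p² ψ = −ħ² d²ψ/dx²; ⟨p²⟩ = −ħ² ∫ ψ*·ψ'' dx / ∫|ψ|² dx.
Expand each integrand as polynomial × e^(−2αx²) and use ∫x^(2j)·e^(−2αx²) dx = (2j−1)!!/(4α)^j · √(π/(2α)), odd powers → 0; here √(π/(2α)) = 1.0166. Differentiate with the product rule, d/dx e^(−αx²) = −2αx·e^(−αx²).
State is unnormalized: ∫|ψ|² dx = 0.80696, and ∫ψ*·(−ħ² ψ'') dx = 2.1149, so ⟨p²⟩ = 2.1149 / 0.80696.
⟨p²⟩ = 2.6208.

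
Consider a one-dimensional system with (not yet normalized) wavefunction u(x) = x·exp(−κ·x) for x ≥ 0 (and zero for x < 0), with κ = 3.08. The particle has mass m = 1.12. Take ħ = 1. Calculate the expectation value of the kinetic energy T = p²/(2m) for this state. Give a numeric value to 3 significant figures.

4.24

T = −(ħ²/2m) d²/dx², so ⟨T⟩ = −(ħ²/2m) ∫ u*·u'' dx / ∫|u|² dx; with m = 1.12.
Differentiate x·exp(−κ·x) with the product rule; every integrand then reduces to terms xʲ·e^(−2κx) on [0, ∞), with ∫₀^∞ xʲ·e^(−2κx) dx = j!/(2κ)^(j+1).
State is unnormalized: ∫|u|² dx = 0.0085563, and ∫u*·(−ħ²/2m · u'') dx = 0.036236, so ⟨T⟩ = 0.036236 / 0.0085563.
⟨T⟩ = 4.2350.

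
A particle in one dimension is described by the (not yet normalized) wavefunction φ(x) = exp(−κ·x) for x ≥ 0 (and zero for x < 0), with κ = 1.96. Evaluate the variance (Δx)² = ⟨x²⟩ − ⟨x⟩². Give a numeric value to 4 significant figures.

Compute ⟨x⟩ and ⟨x²⟩ separately, then (Δx)² = ⟨x²⟩ − ⟨x⟩².
Every integrand reduces to terms xʲ·e^(−2κx) on [0, ∞); use ∫₀^∞ xʲ·e^(−2κx) dx = j!/(2κ)^(j+1).
Normalization: ∫|φ|² dx = 0.25510.
⟨x⟩ = 0.25510 and ⟨x²⟩ = 0.13015.
(Δx)² = 0.13015 − (0.25510)² = 0.065077.

0.06508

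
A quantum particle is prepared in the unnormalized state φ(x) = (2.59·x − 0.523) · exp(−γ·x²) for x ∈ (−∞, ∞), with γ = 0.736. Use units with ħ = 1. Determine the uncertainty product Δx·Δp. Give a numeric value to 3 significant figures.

1.29

Δx = √(⟨x²⟩−⟨x⟩²), Δp = √(⟨p²⟩−⟨p⟩²).
Expand each integrand as polynomial × e^(−2γx²) and use ∫x^(2j)·e^(−2γx²) dx = (2j−1)!!/(4γ)^j · √(π/(2γ)), odd powers → 0; here √(π/(2γ)) = 1.4609. Differentiate with the product rule, d/dx e^(−γx²) = −2γx·e^(−γx²).
Normalization: ∫|φ|² dx = 3.7284.
⟨x⟩ = -0.36058, ⟨x²⟩ = 0.94621 ⇒ Δx = 0.90344.
⟨p⟩ = 0.0000, ⟨p²⟩ = 2.0502 ⇒ Δp = 1.4319.
Δx·Δp = 1.2936.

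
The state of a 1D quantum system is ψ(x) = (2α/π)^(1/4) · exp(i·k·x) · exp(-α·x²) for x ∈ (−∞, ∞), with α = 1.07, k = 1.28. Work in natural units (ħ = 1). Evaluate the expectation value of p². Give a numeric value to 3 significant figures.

p² ψ = −ħ² d²ψ/dx²; ⟨p²⟩ = −ħ² ∫ ψ*·ψ'' dx.
Gaussian moments: ∫x^(2j)·e^(−2αx²) dx = (2j−1)!!/(4α)^j · √(π/(2α)), odd powers integrate to 0; here √(π/(2α)) = 1.2116. Derivatives: ψ′ = (ik − 2αx)·ψ, ψ″ = ((ik − 2αx)² − 2α)·ψ; the odd-in-x pieces drop out.
⟨p²⟩ = 2.7084.

2.71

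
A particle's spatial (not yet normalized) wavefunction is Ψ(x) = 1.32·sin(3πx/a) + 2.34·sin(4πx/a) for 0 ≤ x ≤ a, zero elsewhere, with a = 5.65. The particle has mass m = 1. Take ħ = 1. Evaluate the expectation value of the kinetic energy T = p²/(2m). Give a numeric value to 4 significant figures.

2.212

T = −(ħ²/2m) d²/dx², so ⟨T⟩ = −(ħ²/2m) ∫ Ψ*·Ψ'' dx / ∫|Ψ|² dx; with m = 1.
d²/dx² sin(jπx/a) = −(jπ/a)²·sin(jπx/a); on 0 ≤ x ≤ a, ∫sin²(jπx/a) dx = a/2 and ∫sin(jπx/a)·sin(lπx/a) dx = 0 for j ≠ l, so only diagonal terms survive in ∫|Ψ|² and ∫Ψ·Ψ″; ∫Ψ·Ψ′ dx = [Ψ²/2] between the walls = 0.
State is unnormalized: ∫|Ψ|² dx = 20.391, and ∫Ψ*·(−ħ²/2m · Ψ'') dx = 45.108, so ⟨T⟩ = 45.108 / 20.391.
⟨T⟩ = 2.2122.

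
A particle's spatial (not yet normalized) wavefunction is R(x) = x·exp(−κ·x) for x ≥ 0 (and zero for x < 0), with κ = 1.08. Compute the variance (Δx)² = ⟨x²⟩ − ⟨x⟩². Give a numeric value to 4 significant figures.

0.6430

Compute ⟨x⟩ and ⟨x²⟩ separately, then (Δx)² = ⟨x²⟩ − ⟨x⟩².
Every integrand reduces to terms xʲ·e^(−2κx) on [0, ∞); use ∫₀^∞ xʲ·e^(−2κx) dx = j!/(2κ)^(j+1).
Normalization: ∫|R|² dx = 0.19846.
⟨x⟩ = 1.3889 and ⟨x²⟩ = 2.5720.
(Δx)² = 2.5720 − (1.3889)² = 0.64300.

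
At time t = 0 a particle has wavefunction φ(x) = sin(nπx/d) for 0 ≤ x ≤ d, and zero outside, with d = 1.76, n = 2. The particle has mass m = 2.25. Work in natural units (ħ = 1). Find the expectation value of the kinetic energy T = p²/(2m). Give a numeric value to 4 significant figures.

T = −(ħ²/2m) d²/dx², so ⟨T⟩ = −(ħ²/2m) ∫ φ*·φ'' dx / ∫|φ|² dx; with m = 2.25.
d/dx sin(nπx/d) = (nπ/d)·cos(nπx/d) and d²/dx² sin(nπx/d) = −(nπ/d)²·sin(nπx/d); on 0 ≤ x ≤ d, ∫sin²(nπx/d) dx = d/2 and ∫sin(nπx/d)·cos(nπx/d) dx = 0.
State is unnormalized: ∫|φ|² dx = 0.88000, and ∫φ*·(−ħ²/2m · φ'') dx = 2.4923, so ⟨T⟩ = 2.4923 / 0.88000.
⟨T⟩ = 2.8322.

2.832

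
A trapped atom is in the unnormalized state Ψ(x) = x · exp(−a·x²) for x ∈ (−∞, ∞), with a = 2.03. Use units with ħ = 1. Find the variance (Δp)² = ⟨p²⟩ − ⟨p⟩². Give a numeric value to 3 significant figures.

Compute ⟨p⟩ and ⟨p²⟩ separately; (Δp)² = ⟨p²⟩ − ⟨p⟩².
Expand each integrand as polynomial × e^(−2ax²) and use ∫x^(2j)·e^(−2ax²) dx = (2j−1)!!/(4a)^j · √(π/(2a)), odd powers → 0; here √(π/(2a)) = 0.87965. Differentiate with the product rule, d/dx e^(−ax²) = −2ax·e^(−ax²).
Normalization: ∫|Ψ|² dx = 0.10833.
⟨p⟩ = 0.0000 and ⟨p²⟩ = 6.0900.
(Δp)² = 6.0900 − (0.0000)² = 6.0900.

6.09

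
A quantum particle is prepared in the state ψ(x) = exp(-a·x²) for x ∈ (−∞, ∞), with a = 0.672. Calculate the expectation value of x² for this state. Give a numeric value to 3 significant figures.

⟨x²⟩ = ∫ x²·|ψ|² dx / ∫|ψ|² dx (integrals over the domain).
Gaussian moments: ∫x^(2j)·e^(−2ax²) dx = (2j−1)!!/(4a)^j · √(π/(2a)), odd powers integrate to 0; here √(π/(2a)) = 1.5289.
State is unnormalized: ∫|ψ|² dx = 1.5289, and ∫ψ*·x²·ψ dx = 0.56878, so ⟨x²⟩ = 0.56878 / 1.5289.
⟨x²⟩ = 0.37202.

0.372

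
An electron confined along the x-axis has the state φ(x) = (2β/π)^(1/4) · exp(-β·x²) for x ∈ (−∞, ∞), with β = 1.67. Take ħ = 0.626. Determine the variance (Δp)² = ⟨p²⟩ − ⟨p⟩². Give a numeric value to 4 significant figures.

0.6544

Compute ⟨p⟩ and ⟨p²⟩ separately; (Δp)² = ⟨p²⟩ − ⟨p⟩².
Gaussian moments: ∫x^(2j)·e^(−2βx²) dx = (2j−1)!!/(4β)^j · √(π/(2β)), odd powers integrate to 0; here √(π/(2β)) = 0.96984. Derivatives: d/dx e^(−βx²) = −2βx·e^(−βx²), d²/dx² e^(−βx²) = (4β²x² − 2β)·e^(−βx²).
⟨p⟩ = 0.0000 and ⟨p²⟩ = 0.65443.
(Δp)² = 0.65443 − (0.0000)² = 0.65443.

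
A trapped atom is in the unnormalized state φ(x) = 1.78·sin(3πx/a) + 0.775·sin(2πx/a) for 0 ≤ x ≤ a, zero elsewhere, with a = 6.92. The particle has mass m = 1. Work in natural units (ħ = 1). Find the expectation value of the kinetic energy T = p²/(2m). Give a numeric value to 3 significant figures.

T = −(ħ²/2m) d²/dx², so ⟨T⟩ = −(ħ²/2m) ∫ φ*·φ'' dx / ∫|φ|² dx; with m = 1.
d²/dx² sin(jπx/a) = −(jπ/a)²·sin(jπx/a); on 0 ≤ x ≤ a, ∫sin²(jπx/a) dx = a/2 and ∫sin(jπx/a)·sin(lπx/a) dx = 0 for j ≠ l, so only diagonal terms survive in ∫|φ|² and ∫φ·φ″; ∫φ·φ′ dx = [φ²/2] between the walls = 0.
State is unnormalized: ∫|φ|² dx = 13.041, and ∫φ*·(−ħ²/2m · φ'') dx = 11.024, so ⟨T⟩ = 11.024 / 13.041.
⟨T⟩ = 0.84536.

0.845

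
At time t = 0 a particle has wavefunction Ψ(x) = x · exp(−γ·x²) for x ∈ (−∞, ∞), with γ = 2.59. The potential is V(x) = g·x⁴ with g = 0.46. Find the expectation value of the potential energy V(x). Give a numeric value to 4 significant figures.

0.06429

⟨V⟩ = ∫ V(x)·|Ψ|² dx / ∫|Ψ|² dx.
Expand each integrand as polynomial × e^(−2γx²) and use ∫x^(2j)·e^(−2γx²) dx = (2j−1)!!/(4γ)^j · √(π/(2γ)), odd powers → 0; here √(π/(2γ)) = 0.77877.
State is unnormalized: ∫|Ψ|² dx = 0.075171, and ∫Ψ*·V(x)·Ψ dx = 0.0048326, so ⟨V⟩ = 0.0048326 / 0.075171.
⟨V⟩ = 0.064288.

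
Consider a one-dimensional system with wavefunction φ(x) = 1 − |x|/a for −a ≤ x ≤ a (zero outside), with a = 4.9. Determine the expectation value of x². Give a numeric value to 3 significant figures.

2.40

⟨x²⟩ = ∫ x²·|φ|² dx / ∫|φ|² dx (integrals over the domain).
φ is even, so ∫ over [−a, a] = 2∫₀ᵃ with φ = 1 − x/a there: ∫₀ᵃ (1 − x/a)² dx = a/3, ∫₀ᵃ x²(1 − x/a)² dx = a³/30, ∫₀ᵃ x⁴(1 − x/a)² dx = a⁵/105.
State is unnormalized: ∫|φ|² dx = 3.2667, and ∫φ*·x²·φ dx = 7.8433, so ⟨x²⟩ = 7.8433 / 3.2667.
⟨x²⟩ = 2.4010.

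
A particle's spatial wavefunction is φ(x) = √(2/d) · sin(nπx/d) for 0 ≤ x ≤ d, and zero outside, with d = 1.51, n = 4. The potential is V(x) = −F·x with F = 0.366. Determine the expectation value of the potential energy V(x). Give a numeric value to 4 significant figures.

⟨V⟩ = ∫ V(x)·|φ|² dx.
With sin²θ = (1 − cos2θ)/2 on 0 ≤ x ≤ d: ∫sin²(nπx/d) dx = d/2, ∫x·sin²(nπx/d) dx = d²/4, ∫x²·sin²(nπx/d) dx = d³·(1/6 − 1/(4n²π²)); higher powers xᵏ the same way, integrating xᵏ·cos(2nπx/d) by parts.
⟨V⟩ = -0.27633.

-0.2763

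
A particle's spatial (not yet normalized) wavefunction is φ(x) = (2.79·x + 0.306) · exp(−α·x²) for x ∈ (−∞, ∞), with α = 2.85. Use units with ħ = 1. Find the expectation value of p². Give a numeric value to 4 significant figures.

7.863

p² φ = −ħ² d²φ/dx²; ⟨p²⟩ = −ħ² ∫ φ*·φ'' dx / ∫|φ|² dx.
Expand each integrand as polynomial × e^(−2αx²) and use ∫x^(2j)·e^(−2αx²) dx = (2j−1)!!/(4α)^j · √(π/(2α)), odd powers → 0; here √(π/(2α)) = 0.74240. Differentiate with the product rule, d/dx e^(−αx²) = −2αx·e^(−αx²).
State is unnormalized: ∫|φ|² dx = 0.57644, and ∫φ*·(−ħ² φ'') dx = 4.5323, so ⟨p²⟩ = 4.5323 / 0.57644.
⟨p²⟩ = 7.8626.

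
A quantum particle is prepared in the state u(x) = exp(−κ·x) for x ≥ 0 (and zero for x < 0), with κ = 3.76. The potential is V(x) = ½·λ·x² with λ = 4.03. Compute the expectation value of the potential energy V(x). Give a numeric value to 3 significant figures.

0.0713

⟨V⟩ = ∫ V(x)·|u|² dx / ∫|u|² dx.
Every integrand reduces to terms xʲ·e^(−2κx) on [0, ∞); use ∫₀^∞ xʲ·e^(−2κx) dx = j!/(2κ)^(j+1).
State is unnormalized: ∫|u|² dx = 0.13298, and ∫u*·V(x)·u dx = 0.0094766, so ⟨V⟩ = 0.0094766 / 0.13298.
⟨V⟩ = 0.071264.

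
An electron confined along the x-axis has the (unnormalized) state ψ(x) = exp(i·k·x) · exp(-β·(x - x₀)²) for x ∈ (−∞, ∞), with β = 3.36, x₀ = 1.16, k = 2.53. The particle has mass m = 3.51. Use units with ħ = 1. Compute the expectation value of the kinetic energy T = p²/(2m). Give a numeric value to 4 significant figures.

T = −(ħ²/2m) d²/dx², so ⟨T⟩ = −(ħ²/2m) ∫ ψ*·ψ'' dx / ∫|ψ|² dx; with m = 3.51.
Gaussian moments (u = x − x₀): ∫u^(2j)·e^(−2βu²) du = (2j−1)!!/(4β)^j · √(π/(2β)), odd powers integrate to 0; here √(π/(2β)) = 0.68374. Derivatives: ψ′ = (ik − 2βu)·ψ, ψ″ = ((ik − 2βu)² − 2β)·ψ; the odd-in-u pieces drop out.
State is unnormalized: ∫|ψ|² dx = 0.68374, and ∫ψ*·(−ħ²/2m · ψ'') dx = 0.95070, so ⟨T⟩ = 0.95070 / 0.68374.
⟨T⟩ = 1.3904.

1.390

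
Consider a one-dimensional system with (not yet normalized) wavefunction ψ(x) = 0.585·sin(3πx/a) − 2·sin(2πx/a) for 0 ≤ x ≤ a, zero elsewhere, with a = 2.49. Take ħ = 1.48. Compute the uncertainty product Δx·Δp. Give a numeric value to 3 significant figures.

Δx = √(⟨x²⟩−⟨x⟩²), Δp = √(⟨p²⟩−⟨p⟩²).
On 0 ≤ x ≤ a (j ≠ l): ∫sin²(jπx/a) dx = a/2, ∫sin(jπx/a)·sin(lπx/a) dx = 0; diagonal moments ∫x·sin²(jπx/a) dx = a²/4, ∫x²·sin²(jπx/a) dx = a³·(1/6 − 1/(4j²π²)); cross terms ∫x·sin(jπx/a)·sin(lπx/a) dx = 0 for j + l even and −4jla²/(π²(j² − l²)²) for j + l odd, ∫x²·sin(jπx/a)·sin(lπx/a) dx = (−1)^(j+l)·4jla³/(π²(j² − l²)²); higher powers the same way via product-to-sum and parts. d²/dx² sin(jπx/a) = −(jπ/a)²·sin(jπx/a); on 0 ≤ x ≤ a, ∫sin²(jπx/a) dx = a/2 and ∫sin(jπx/a)·sin(lπx/a) dx = 0 for j ≠ l, so only diagonal terms survive in ∫|ψ|² and ∫ψ·ψ″; ∫ψ·ψ′ dx = [ψ²/2] between the walls = 0.
Normalization: ∫|ψ|² dx = 5.4061.
⟨x⟩ = 1.5060, ⟨x²⟩ = 2.6416 ⇒ Δx = 0.61110.
⟨p⟩ = 0.0000, ⟨p²⟩ = 15.321 ⇒ Δp = 3.9142.
Δx·Δp = 2.3920.

2.39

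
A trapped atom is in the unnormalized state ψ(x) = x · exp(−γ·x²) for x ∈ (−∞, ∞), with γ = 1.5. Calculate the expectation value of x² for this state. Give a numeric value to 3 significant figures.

⟨x²⟩ = ∫ x²·|ψ|² dx / ∫|ψ|² dx (integrals over the domain).
Expand each integrand as polynomial × e^(−2γx²) and use ∫x^(2j)·e^(−2γx²) dx = (2j−1)!!/(4γ)^j · √(π/(2γ)), odd powers → 0; here √(π/(2γ)) = 1.0233.
State is unnormalized: ∫|ψ|² dx = 0.17055, and ∫ψ*·x²·ψ dx = 0.085277, so ⟨x²⟩ = 0.085277 / 0.17055.
⟨x²⟩ = 0.50000.

0.500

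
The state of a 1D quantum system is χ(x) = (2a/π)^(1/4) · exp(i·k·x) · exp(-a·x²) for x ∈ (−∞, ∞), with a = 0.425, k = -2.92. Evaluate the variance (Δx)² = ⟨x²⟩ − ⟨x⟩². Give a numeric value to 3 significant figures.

Compute ⟨x⟩ and ⟨x²⟩ separately, then (Δx)² = ⟨x²⟩ − ⟨x⟩².
Gaussian moments: ∫x^(2j)·e^(−2ax²) dx = (2j−1)!!/(4a)^j · √(π/(2a)), odd powers integrate to 0; here √(π/(2a)) = 1.9225.
⟨x⟩ = 0.0000 and ⟨x²⟩ = 0.58824.
(Δx)² = 0.58824 − (0.0000)² = 0.58824.

0.588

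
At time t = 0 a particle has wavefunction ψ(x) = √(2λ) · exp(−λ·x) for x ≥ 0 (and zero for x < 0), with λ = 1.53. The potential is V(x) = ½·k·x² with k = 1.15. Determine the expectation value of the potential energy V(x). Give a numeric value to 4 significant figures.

0.1228

⟨V⟩ = ∫ V(x)·|ψ|² dx.
Every integrand reduces to terms xʲ·e^(−2λx) on [0, ∞); use ∫₀^∞ xʲ·e^(−2λx) dx = j!/(2λ)^(j+1).
⟨V⟩ = 0.12282.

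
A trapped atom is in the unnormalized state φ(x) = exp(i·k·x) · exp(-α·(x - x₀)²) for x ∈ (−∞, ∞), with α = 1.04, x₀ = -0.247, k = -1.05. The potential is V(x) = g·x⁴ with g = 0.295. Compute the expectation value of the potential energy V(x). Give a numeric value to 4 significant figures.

0.07820

⟨V⟩ = ∫ V(x)·|φ|² dx / ∫|φ|² dx.
Gaussian moments (u = x − x₀): ∫u^(2j)·e^(−2αu²) du = (2j−1)!!/(4α)^j · √(π/(2α)), odd powers integrate to 0; here √(π/(2α)) = 1.2290.
State is unnormalized: ∫|φ|² dx = 1.2290, and ∫φ*·V(x)·φ dx = 0.096101, so ⟨V⟩ = 0.096101 / 1.2290.
⟨V⟩ = 0.078196.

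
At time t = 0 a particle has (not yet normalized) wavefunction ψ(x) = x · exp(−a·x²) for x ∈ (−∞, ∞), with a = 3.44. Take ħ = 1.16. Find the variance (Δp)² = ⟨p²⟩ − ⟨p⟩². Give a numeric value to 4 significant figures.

Compute ⟨p⟩ and ⟨p²⟩ separately; (Δp)² = ⟨p²⟩ − ⟨p⟩².
Expand each integrand as polynomial × e^(−2ax²) and use ∫x^(2j)·e^(−2ax²) dx = (2j−1)!!/(4a)^j · √(π/(2a)), odd powers → 0; here √(π/(2a)) = 0.67574. Differentiate with the product rule, d/dx e^(−ax²) = −2ax·e^(−ax²).
Normalization: ∫|ψ|² dx = 0.049109.
⟨p⟩ = 0.0000 and ⟨p²⟩ = 13.887.
(Δp)² = 13.887 − (0.0000)² = 13.887.

13.89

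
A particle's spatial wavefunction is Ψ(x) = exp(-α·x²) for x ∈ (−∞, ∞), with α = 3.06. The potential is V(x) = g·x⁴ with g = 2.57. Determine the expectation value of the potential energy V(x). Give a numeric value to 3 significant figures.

0.0515

⟨V⟩ = ∫ V(x)·|Ψ|² dx / ∫|Ψ|² dx.
Gaussian moments: ∫x^(2j)·e^(−2αx²) dx = (2j−1)!!/(4α)^j · √(π/(2α)), odd powers integrate to 0; here √(π/(2α)) = 0.71647.
State is unnormalized: ∫|Ψ|² dx = 0.71647, and ∫Ψ*·V(x)·Ψ dx = 0.036871, so ⟨V⟩ = 0.036871 / 0.71647.
⟨V⟩ = 0.051463.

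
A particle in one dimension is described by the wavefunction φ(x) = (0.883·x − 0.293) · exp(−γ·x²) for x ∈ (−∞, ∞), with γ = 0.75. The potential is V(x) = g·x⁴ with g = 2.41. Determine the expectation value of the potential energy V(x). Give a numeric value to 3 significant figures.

⟨V⟩ = ∫ V(x)·|φ|² dx / ∫|φ|² dx.
Expand each integrand as polynomial × e^(−2γx²) and use ∫x^(2j)·e^(−2γx²) dx = (2j−1)!!/(4γ)^j · √(π/(2γ)), odd powers → 0; here √(π/(2γ)) = 1.4472.
State is unnormalized: ∫|φ|² dx = 0.50036, and ∫φ*·V(x)·φ dx = 1.6106, so ⟨V⟩ = 1.6106 / 0.50036.
⟨V⟩ = 3.2188.

3.22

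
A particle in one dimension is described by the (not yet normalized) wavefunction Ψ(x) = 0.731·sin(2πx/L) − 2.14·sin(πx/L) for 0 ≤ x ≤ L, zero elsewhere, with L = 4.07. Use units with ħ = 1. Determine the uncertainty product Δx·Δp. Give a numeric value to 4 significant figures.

Δx = √(⟨x²⟩−⟨x⟩²), Δp = √(⟨p²⟩−⟨p⟩²).
On 0 ≤ x ≤ L (j ≠ l): ∫sin²(jπx/L) dx = L/2, ∫sin(jπx/L)·sin(lπx/L) dx = 0; diagonal moments ∫x·sin²(jπx/L) dx = L²/4, ∫x²·sin²(jπx/L) dx = L³·(1/6 − 1/(4j²π²)); cross terms ∫x·sin(jπx/L)·sin(lπx/L) dx = 0 for j + l even and −4jlL²/(π²(j² − l²)²) for j + l odd, ∫x²·sin(jπx/L)·sin(lπx/L) dx = (−1)^(j+l)·4jlL³/(π²(j² − l²)²); higher powers the same way via product-to-sum and parts. d²/dx² sin(jπx/L) = −(jπ/L)²·sin(jπx/L); on 0 ≤ x ≤ L, ∫sin²(jπx/L) dx = L/2 and ∫sin(jπx/L)·sin(lπx/L) dx = 0 for j ≠ l, so only diagonal terms survive in ∫|Ψ|² and ∫Ψ·Ψ″; ∫Ψ·Ψ′ dx = [Ψ²/2] between the walls = 0.
Normalization: ∫|Ψ|² dx = 10.407.
⟨x⟩ = 2.4835, ⟨x²⟩ = 6.5737 ⇒ Δx = 0.63704.
⟨p⟩ = 0.0000, ⟨p²⟩ = 0.78259 ⇒ Δp = 0.88464.
Δx·Δp = 0.56355.

0.5636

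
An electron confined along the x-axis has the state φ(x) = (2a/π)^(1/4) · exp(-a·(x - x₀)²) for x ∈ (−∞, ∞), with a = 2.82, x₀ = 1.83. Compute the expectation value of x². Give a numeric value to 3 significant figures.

⟨x²⟩ = ∫ x²·|φ|² dx (integrals over the domain).
Gaussian moments (u = x − x₀): ∫u^(2j)·e^(−2au²) du = (2j−1)!!/(4a)^j · √(π/(2a)), odd powers integrate to 0; here √(π/(2a)) = 0.74634.
⟨x²⟩ = 3.4376.

3.44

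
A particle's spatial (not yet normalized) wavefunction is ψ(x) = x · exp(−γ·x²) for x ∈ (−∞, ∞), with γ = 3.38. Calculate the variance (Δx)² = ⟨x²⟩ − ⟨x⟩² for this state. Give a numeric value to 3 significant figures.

0.222

Compute ⟨x⟩ and ⟨x²⟩ separately, then (Δx)² = ⟨x²⟩ − ⟨x⟩².
Expand each integrand as polynomial × e^(−2γx²) and use ∫x^(2j)·e^(−2γx²) dx = (2j−1)!!/(4γ)^j · √(π/(2γ)), odd powers → 0; here √(π/(2γ)) = 0.68171.
Normalization: ∫|ψ|² dx = 0.050423.
⟨x⟩ = 0.0000 and ⟨x²⟩ = 0.22189.
(Δx)² = 0.22189 − (0.0000)² = 0.22189.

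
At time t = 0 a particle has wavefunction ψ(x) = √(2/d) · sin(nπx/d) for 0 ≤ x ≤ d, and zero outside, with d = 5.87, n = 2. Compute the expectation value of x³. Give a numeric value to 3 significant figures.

⟨x³⟩ = ∫ x³·|ψ|² dx (integrals over the domain).
With sin²θ = (1 − cos2θ)/2 on 0 ≤ x ≤ d: ∫sin²(nπx/d) dx = d/2, ∫x·sin²(nπx/d) dx = d²/4, ∫x²·sin²(nπx/d) dx = d³·(1/6 − 1/(4n²π²)); higher powers xᵏ the same way, integrating xᵏ·cos(2nπx/d) by parts.
⟨x³⟩ = 46.723.

46.7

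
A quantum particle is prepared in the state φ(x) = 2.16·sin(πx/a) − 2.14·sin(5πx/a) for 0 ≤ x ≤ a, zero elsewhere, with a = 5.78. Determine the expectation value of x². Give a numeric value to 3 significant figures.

⟨x²⟩ = ∫ x²·|φ|² dx / ∫|φ|² dx (integrals over the domain).
On 0 ≤ x ≤ a (j ≠ l): ∫sin²(jπx/a) dx = a/2, ∫sin(jπx/a)·sin(lπx/a) dx = 0; diagonal moments ∫x·sin²(jπx/a) dx = a²/4, ∫x²·sin²(jπx/a) dx = a³·(1/6 − 1/(4j²π²)); cross terms ∫x·sin(jπx/a)·sin(lπx/a) dx = 0 for j + l even and −4jla²/(π²(j² − l²)²) for j + l odd, ∫x²·sin(jπx/a)·sin(lπx/a) dx = (−1)^(j+l)·4jla³/(π²(j² − l²)²); higher powers the same way via product-to-sum and parts.
State is unnormalized: ∫|φ|² dx = 26.719, and ∫φ*·x²·φ dx = 267.54, so ⟨x²⟩ = 267.54 / 26.719.
⟨x²⟩ = 10.013.

10.0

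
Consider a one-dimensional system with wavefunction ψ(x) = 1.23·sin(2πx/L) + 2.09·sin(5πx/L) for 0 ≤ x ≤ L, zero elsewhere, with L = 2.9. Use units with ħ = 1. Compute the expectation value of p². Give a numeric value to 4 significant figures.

p² ψ = −ħ² d²ψ/dx²; ⟨p²⟩ = −ħ² ∫ ψ*·ψ'' dx / ∫|ψ|² dx.
d²/dx² sin(jπx/L) = −(jπ/L)²·sin(jπx/L); on 0 ≤ x ≤ L, ∫sin²(jπx/L) dx = L/2 and ∫sin(jπx/L)·sin(lπx/L) dx = 0 for j ≠ l, so only diagonal terms survive in ∫|ψ|² and ∫ψ·ψ″; ∫ψ·ψ′ dx = [ψ²/2] between the walls = 0.
State is unnormalized: ∫|ψ|² dx = 8.5275, and ∫ψ*·(−ħ² ψ'') dx = 196.12, so ⟨p²⟩ = 196.12 / 8.5275.
⟨p²⟩ = 22.999.

23.00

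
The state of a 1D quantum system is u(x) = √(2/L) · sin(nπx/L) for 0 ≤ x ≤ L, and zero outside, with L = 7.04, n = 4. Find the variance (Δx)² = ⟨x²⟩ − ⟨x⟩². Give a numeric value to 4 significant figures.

3.973

Compute ⟨x⟩ and ⟨x²⟩ separately, then (Δx)² = ⟨x²⟩ − ⟨x⟩².
With sin²θ = (1 − cos2θ)/2 on 0 ≤ x ≤ L: ∫sin²(nπx/L) dx = L/2, ∫x·sin²(nπx/L) dx = L²/4, ∫x²·sin²(nπx/L) dx = L³·(1/6 − 1/(4n²π²)); higher powers xᵏ the same way, integrating xᵏ·cos(2nπx/L) by parts.
⟨x⟩ = 3.5200 and ⟨x²⟩ = 16.364.
(Δx)² = 16.364 − (3.5200)² = 3.9732.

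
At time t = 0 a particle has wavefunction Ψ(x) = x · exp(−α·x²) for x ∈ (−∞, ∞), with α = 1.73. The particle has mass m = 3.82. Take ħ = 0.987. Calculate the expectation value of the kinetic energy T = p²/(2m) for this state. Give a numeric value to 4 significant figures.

0.6618

T = −(ħ²/2m) d²/dx², so ⟨T⟩ = −(ħ²/2m) ∫ Ψ*·Ψ'' dx / ∫|Ψ|² dx; with m = 3.82.
Expand each integrand as polynomial × e^(−2αx²) and use ∫x^(2j)·e^(−2αx²) dx = (2j−1)!!/(4α)^j · √(π/(2α)), odd powers → 0; here √(π/(2α)) = 0.95288. Differentiate with the product rule, d/dx e^(−αx²) = −2αx·e^(−αx²).
State is unnormalized: ∫|Ψ|² dx = 0.13770, and ∫Ψ*·(−ħ²/2m · Ψ'') dx = 0.091125, so ⟨T⟩ = 0.091125 / 0.13770.
⟨T⟩ = 0.66177.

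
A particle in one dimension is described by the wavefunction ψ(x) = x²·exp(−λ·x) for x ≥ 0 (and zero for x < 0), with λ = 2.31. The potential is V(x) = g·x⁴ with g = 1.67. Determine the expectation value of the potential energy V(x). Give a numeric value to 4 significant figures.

⟨V⟩ = ∫ V(x)·|ψ|² dx / ∫|ψ|² dx.
Every integrand reduces to terms xʲ·e^(−2λx) on [0, ∞); use ∫₀^∞ xʲ·e^(−2λx) dx = j!/(2λ)^(j+1).
State is unnormalized: ∫|ψ|² dx = 0.011403, and ∫ψ*·V(x)·ψ dx = 0.070220, so ⟨V⟩ = 0.070220 / 0.011403.
⟨V⟩ = 6.1583.

6.158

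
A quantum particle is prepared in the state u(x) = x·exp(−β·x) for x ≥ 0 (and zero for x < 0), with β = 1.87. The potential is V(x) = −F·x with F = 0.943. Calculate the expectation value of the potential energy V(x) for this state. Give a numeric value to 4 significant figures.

⟨V⟩ = ∫ V(x)·|u|² dx / ∫|u|² dx.
Every integrand reduces to terms xʲ·e^(−2βx) on [0, ∞); use ∫₀^∞ xʲ·e^(−2βx) dx = j!/(2β)^(j+1).
State is unnormalized: ∫|u|² dx = 0.038231, and ∫u*·V(x)·u dx = -0.028919, so ⟨V⟩ = -0.028919 / 0.038231.
⟨V⟩ = -0.75642.

-0.7564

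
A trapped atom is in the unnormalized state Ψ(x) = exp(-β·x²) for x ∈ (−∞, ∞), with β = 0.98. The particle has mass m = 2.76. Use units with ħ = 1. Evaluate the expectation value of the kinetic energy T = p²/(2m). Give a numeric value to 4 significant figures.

0.1775

T = −(ħ²/2m) d²/dx², so ⟨T⟩ = −(ħ²/2m) ∫ Ψ*·Ψ'' dx / ∫|Ψ|² dx; with m = 2.76.
Gaussian moments: ∫x^(2j)·e^(−2βx²) dx = (2j−1)!!/(4β)^j · √(π/(2β)), odd powers integrate to 0; here √(π/(2β)) = 1.2660. Derivatives: d/dx e^(−βx²) = −2βx·e^(−βx²), d²/dx² e^(−βx²) = (4β²x² − 2β)·e^(−βx²).
State is unnormalized: ∫|Ψ|² dx = 1.2660, and ∫Ψ*·(−ħ²/2m · Ψ'') dx = 0.22477, so ⟨T⟩ = 0.22477 / 1.2660.
⟨T⟩ = 0.17754.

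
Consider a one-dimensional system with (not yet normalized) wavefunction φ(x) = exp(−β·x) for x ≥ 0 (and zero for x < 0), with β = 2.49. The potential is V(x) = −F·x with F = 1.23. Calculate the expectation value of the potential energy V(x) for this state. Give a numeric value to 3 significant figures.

-0.247

⟨V⟩ = ∫ V(x)·|φ|² dx / ∫|φ|² dx.
Every integrand reduces to terms xʲ·e^(−2βx) on [0, ∞); use ∫₀^∞ xʲ·e^(−2βx) dx = j!/(2β)^(j+1).
State is unnormalized: ∫|φ|² dx = 0.20080, and ∫φ*·V(x)·φ dx = -0.049596, so ⟨V⟩ = -0.049596 / 0.20080.
⟨V⟩ = -0.24699.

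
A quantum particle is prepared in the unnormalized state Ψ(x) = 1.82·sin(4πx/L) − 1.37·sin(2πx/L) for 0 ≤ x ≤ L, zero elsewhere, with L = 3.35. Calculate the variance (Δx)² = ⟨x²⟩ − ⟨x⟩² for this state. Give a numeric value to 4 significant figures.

0.3755

Compute ⟨x⟩ and ⟨x²⟩ separately, then (Δx)² = ⟨x²⟩ − ⟨x⟩².
On 0 ≤ x ≤ L (j ≠ l): ∫sin²(jπx/L) dx = L/2, ∫sin(jπx/L)·sin(lπx/L) dx = 0; diagonal moments ∫x·sin²(jπx/L) dx = L²/4, ∫x²·sin²(jπx/L) dx = L³·(1/6 − 1/(4j²π²)); cross terms ∫x·sin(jπx/L)·sin(lπx/L) dx = 0 for j + l even and −4jlL²/(π²(j² − l²)²) for j + l odd, ∫x²·sin(jπx/L)·sin(lπx/L) dx = (−1)^(j+l)·4jlL³/(π²(j² − l²)²); higher powers the same way via product-to-sum and parts.
Normalization: ∫|Ψ|² dx = 8.6921.
⟨x⟩ = 1.6750 and ⟨x²⟩ = 3.1811.
(Δx)² = 3.1811 − (1.6750)² = 0.37547.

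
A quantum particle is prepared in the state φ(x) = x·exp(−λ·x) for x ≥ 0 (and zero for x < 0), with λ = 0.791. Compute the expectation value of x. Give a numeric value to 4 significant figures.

1.896

⟨x⟩ = ∫ x·|φ|² dx / ∫|φ|² dx (integrals over the domain).
Every integrand reduces to terms xʲ·e^(−2λx) on [0, ∞); use ∫₀^∞ xʲ·e^(−2λx) dx = j!/(2λ)^(j+1).
State is unnormalized: ∫|φ|² dx = 0.50514, and ∫φ*·x·φ dx = 0.95791, so ⟨x⟩ = 0.95791 / 0.50514.
⟨x⟩ = 1.8963.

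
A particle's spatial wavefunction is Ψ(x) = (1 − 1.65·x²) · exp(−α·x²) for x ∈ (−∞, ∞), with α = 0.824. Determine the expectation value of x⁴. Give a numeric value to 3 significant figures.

1.75

⟨x⁴⟩ = ∫ x⁴·|Ψ|² dx / ∫|Ψ|² dx (integrals over the domain).
Expand each integrand as polynomial × e^(−2αx²) and use ∫x^(2j)·e^(−2αx²) dx = (2j−1)!!/(4α)^j · √(π/(2α)), odd powers → 0; here √(π/(2α)) = 1.3807.
State is unnormalized: ∫|Ψ|² dx = 1.0364, and ∫Ψ*·x⁴·Ψ dx = 1.8169, so ⟨x⁴⟩ = 1.8169 / 1.0364.
⟨x⁴⟩ = 1.7531.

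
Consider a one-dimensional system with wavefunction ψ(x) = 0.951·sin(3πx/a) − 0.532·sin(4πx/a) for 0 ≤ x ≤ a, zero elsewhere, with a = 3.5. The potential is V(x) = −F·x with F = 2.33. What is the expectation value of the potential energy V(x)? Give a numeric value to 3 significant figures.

⟨V⟩ = ∫ V(x)·|ψ|² dx / ∫|ψ|² dx.
On 0 ≤ x ≤ a (j ≠ l): ∫sin²(jπx/a) dx = a/2, ∫sin(jπx/a)·sin(lπx/a) dx = 0; diagonal moments ∫x·sin²(jπx/a) dx = a²/4, ∫x²·sin²(jπx/a) dx = a³·(1/6 − 1/(4j²π²)); cross terms ∫x·sin(jπx/a)·sin(lπx/a) dx = 0 for j + l even and −4jla²/(π²(j² − l²)²) for j + l odd, ∫x²·sin(jπx/a)·sin(lπx/a) dx = (−1)^(j+l)·4jla³/(π²(j² − l²)²); higher powers the same way via product-to-sum and parts.
State is unnormalized: ∫|ψ|² dx = 2.0780, and ∫ψ*·V(x)·ψ dx = -11.340, so ⟨V⟩ = -11.340 / 2.0780.
⟨V⟩ = -5.4570.

-5.46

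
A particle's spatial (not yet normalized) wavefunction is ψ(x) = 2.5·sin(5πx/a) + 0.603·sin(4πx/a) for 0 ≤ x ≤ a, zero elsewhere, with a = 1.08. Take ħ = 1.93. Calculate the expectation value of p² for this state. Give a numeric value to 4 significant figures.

772.4

p² ψ = −ħ² d²ψ/dx²; ⟨p²⟩ = −ħ² ∫ ψ*·ψ'' dx / ∫|ψ|² dx.
d²/dx² sin(jπx/a) = −(jπ/a)²·sin(jπx/a); on 0 ≤ x ≤ a, ∫sin²(jπx/a) dx = a/2 and ∫sin(jπx/a)·sin(lπx/a) dx = 0 for j ≠ l, so only diagonal terms survive in ∫|ψ|² and ∫ψ·ψ″; ∫ψ·ψ′ dx = [ψ²/2] between the walls = 0.
State is unnormalized: ∫|ψ|² dx = 3.5713, and ∫ψ*·(−ħ² ψ'') dx = 2758.4, so ⟨p²⟩ = 2758.4 / 3.5713.
⟨p²⟩ = 772.37.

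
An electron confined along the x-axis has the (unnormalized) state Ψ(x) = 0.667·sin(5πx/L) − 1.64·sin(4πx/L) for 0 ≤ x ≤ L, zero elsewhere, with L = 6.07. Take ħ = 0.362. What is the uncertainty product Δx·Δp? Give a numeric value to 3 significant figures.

Δx = √(⟨x²⟩−⟨x⟩²), Δp = √(⟨p²⟩−⟨p⟩²).
On 0 ≤ x ≤ L (j ≠ l): ∫sin²(jπx/L) dx = L/2, ∫sin(jπx/L)·sin(lπx/L) dx = 0; diagonal moments ∫x·sin²(jπx/L) dx = L²/4, ∫x²·sin²(jπx/L) dx = L³·(1/6 − 1/(4j²π²)); cross terms ∫x·sin(jπx/L)·sin(lπx/L) dx = 0 for j + l even and −4jlL²/(π²(j² − l²)²) for j + l odd, ∫x²·sin(jπx/L)·sin(lπx/L) dx = (−1)^(j+l)·4jlL³/(π²(j² − l²)²); higher powers the same way via product-to-sum and parts. d²/dx² sin(jπx/L) = −(jπ/L)²·sin(jπx/L); on 0 ≤ x ≤ L, ∫sin²(jπx/L) dx = L/2 and ∫sin(jπx/L)·sin(lπx/L) dx = 0 for j ≠ l, so only diagonal terms survive in ∫|Ψ|² and ∫Ψ·Ψ″; ∫Ψ·Ψ′ dx = [Ψ²/2] between the walls = 0.
Normalization: ∫|Ψ|² dx = 9.5132.
⟨x⟩ = 3.8829, ⟨x²⟩ = 17.318 ⇒ Δx = 1.4969.
⟨p⟩ = 0.0000, ⟨p²⟩ = 0.60648 ⇒ Δp = 0.77877.
Δx·Δp = 1.1657.

1.17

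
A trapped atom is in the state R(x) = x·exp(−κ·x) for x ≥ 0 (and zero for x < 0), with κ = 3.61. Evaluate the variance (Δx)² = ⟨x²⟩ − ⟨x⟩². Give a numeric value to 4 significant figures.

Compute ⟨x⟩ and ⟨x²⟩ separately, then (Δx)² = ⟨x²⟩ − ⟨x⟩².
Every integrand reduces to terms xʲ·e^(−2κx) on [0, ∞); use ∫₀^∞ xʲ·e^(−2κx) dx = j!/(2κ)^(j+1).
Normalization: ∫|R|² dx = 0.0053140.
⟨x⟩ = 0.41551 and ⟨x²⟩ = 0.23020.
(Δx)² = 0.23020 − (0.41551)² = 0.057550.

0.05755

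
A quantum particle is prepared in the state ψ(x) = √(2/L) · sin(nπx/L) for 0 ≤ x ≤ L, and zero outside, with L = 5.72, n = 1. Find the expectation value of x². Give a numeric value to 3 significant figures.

⟨x²⟩ = ∫ x²·|ψ|² dx (integrals over the domain).
With sin²θ = (1 − cos2θ)/2 on 0 ≤ x ≤ L: ∫sin²(nπx/L) dx = L/2, ∫x·sin²(nπx/L) dx = L²/4, ∫x²·sin²(nπx/L) dx = L³·(1/6 − 1/(4n²π²)); higher powers xᵏ the same way, integrating xᵏ·cos(2nπx/L) by parts.
⟨x²⟩ = 9.2486.

9.25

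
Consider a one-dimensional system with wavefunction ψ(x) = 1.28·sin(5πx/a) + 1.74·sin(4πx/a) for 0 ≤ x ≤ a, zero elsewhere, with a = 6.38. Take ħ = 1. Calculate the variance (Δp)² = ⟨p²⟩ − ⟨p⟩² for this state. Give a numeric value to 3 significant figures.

4.65

Compute ⟨p⟩ and ⟨p²⟩ separately; (Δp)² = ⟨p²⟩ − ⟨p⟩².
d²/dx² sin(jπx/a) = −(jπ/a)²·sin(jπx/a); on 0 ≤ x ≤ a, ∫sin²(jπx/a) dx = a/2 and ∫sin(jπx/a)·sin(lπx/a) dx = 0 for j ≠ l, so only diagonal terms survive in ∫|ψ|² and ∫ψ·ψ″; ∫ψ·ψ′ dx = [ψ²/2] between the walls = 0.
Normalization: ∫|ψ|² dx = 14.885.
⟨p⟩ = 0.0000 and ⟨p²⟩ = 4.6458.
(Δp)² = 4.6458 − (0.0000)² = 4.6458.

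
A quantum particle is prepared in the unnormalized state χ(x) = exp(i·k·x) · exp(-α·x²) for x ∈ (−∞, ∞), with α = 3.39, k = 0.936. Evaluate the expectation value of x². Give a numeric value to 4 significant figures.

⟨x²⟩ = ∫ x²·|χ|² dx / ∫|χ|² dx (integrals over the domain).
Gaussian moments: ∫x^(2j)·e^(−2αx²) dx = (2j−1)!!/(4α)^j · √(π/(2α)), odd powers integrate to 0; here √(π/(2α)) = 0.68071.
State is unnormalized: ∫|χ|² dx = 0.68071, and ∫χ*·x²·χ dx = 0.050200, so ⟨x²⟩ = 0.050200 / 0.68071.
⟨x²⟩ = 0.073746.

0.07375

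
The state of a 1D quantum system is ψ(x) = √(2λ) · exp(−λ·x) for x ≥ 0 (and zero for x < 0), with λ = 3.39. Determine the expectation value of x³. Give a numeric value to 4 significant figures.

0.01925

⟨x³⟩ = ∫ x³·|ψ|² dx (integrals over the domain).
Every integrand reduces to terms xʲ·e^(−2λx) on [0, ∞); use ∫₀^∞ xʲ·e^(−2λx) dx = j!/(2λ)^(j+1).
⟨x³⟩ = 0.019251.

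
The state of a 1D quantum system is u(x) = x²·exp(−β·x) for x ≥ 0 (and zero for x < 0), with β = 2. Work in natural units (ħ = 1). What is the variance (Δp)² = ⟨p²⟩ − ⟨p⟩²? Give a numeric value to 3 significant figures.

Compute ⟨p⟩ and ⟨p²⟩ separately; (Δp)² = ⟨p²⟩ − ⟨p⟩².
Differentiate x²·exp(−β·x) with the product rule; every integrand then reduces to terms xʲ·e^(−2βx) on [0, ∞), with ∫₀^∞ xʲ·e^(−2βx) dx = j!/(2β)^(j+1).
Normalization: ∫|u|² dx = 0.023438.
⟨p⟩ = 0.0000 and ⟨p²⟩ = 1.3333.
(Δp)² = 1.3333 − (0.0000)² = 1.3333.

1.33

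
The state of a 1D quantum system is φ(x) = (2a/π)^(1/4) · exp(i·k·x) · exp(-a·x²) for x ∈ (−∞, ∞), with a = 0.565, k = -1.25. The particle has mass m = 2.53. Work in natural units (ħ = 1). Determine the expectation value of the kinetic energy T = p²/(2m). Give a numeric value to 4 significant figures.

0.4205

T = −(ħ²/2m) d²/dx², so ⟨T⟩ = −(ħ²/2m) ∫ φ*·φ'' dx; with m = 2.53.
Gaussian moments: ∫x^(2j)·e^(−2ax²) dx = (2j−1)!!/(4a)^j · √(π/(2a)), odd powers integrate to 0; here √(π/(2a)) = 1.6674. Derivatives: φ′ = (ik − 2ax)·φ, φ″ = ((ik − 2ax)² − 2a)·φ; the odd-in-x pieces drop out.
⟨T⟩ = 0.42045.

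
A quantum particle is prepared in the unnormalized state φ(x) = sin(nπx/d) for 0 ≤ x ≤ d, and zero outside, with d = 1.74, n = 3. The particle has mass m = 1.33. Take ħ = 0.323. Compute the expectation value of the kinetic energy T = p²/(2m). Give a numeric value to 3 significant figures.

1.15

T = −(ħ²/2m) d²/dx², so ⟨T⟩ = −(ħ²/2m) ∫ φ*·φ'' dx / ∫|φ|² dx; with m = 1.33.
d/dx sin(nπx/d) = (nπ/d)·cos(nπx/d) and d²/dx² sin(nπx/d) = −(nπ/d)²·sin(nπx/d); on 0 ≤ x ≤ d, ∫sin²(nπx/d) dx = d/2 and ∫sin(nπx/d)·cos(nπx/d) dx = 0.
State is unnormalized: ∫|φ|² dx = 0.87000, and ∫φ*·(−ħ²/2m · φ'') dx = 1.0011, so ⟨T⟩ = 1.0011 / 0.87000.
⟨T⟩ = 1.1507.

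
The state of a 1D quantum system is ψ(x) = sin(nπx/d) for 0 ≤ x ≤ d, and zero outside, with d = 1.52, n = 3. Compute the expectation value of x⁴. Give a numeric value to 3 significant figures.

⟨x⁴⟩ = ∫ x⁴·|ψ|² dx / ∫|ψ|² dx (integrals over the domain).
With sin²θ = (1 − cos2θ)/2 on 0 ≤ x ≤ d: ∫sin²(nπx/d) dx = d/2, ∫x·sin²(nπx/d) dx = d²/4, ∫x²·sin²(nπx/d) dx = d³·(1/6 − 1/(4n²π²)); higher powers xᵏ the same way, integrating xᵏ·cos(2nπx/d) by parts.
State is unnormalized: ∫|ψ|² dx = 0.76000, and ∫ψ*·x⁴·ψ dx = 0.76647, so ⟨x⁴⟩ = 0.76647 / 0.76000.
⟨x⁴⟩ = 1.0085.

1.01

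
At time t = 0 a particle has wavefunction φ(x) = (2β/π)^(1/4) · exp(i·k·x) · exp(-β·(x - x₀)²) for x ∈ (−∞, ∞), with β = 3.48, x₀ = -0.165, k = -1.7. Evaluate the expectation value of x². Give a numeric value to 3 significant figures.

0.0991

⟨x²⟩ = ∫ x²·|φ|² dx (integrals over the domain).
Gaussian moments (u = x − x₀): ∫u^(2j)·e^(−2βu²) du = (2j−1)!!/(4β)^j · √(π/(2β)), odd powers integrate to 0; here √(π/(2β)) = 0.67185.
⟨x²⟩ = 0.099064.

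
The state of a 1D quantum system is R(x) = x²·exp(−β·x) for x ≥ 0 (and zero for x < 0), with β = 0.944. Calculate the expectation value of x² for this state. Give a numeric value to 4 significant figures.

⟨x²⟩ = ∫ x²·|R|² dx / ∫|R|² dx (integrals over the domain).
Every integrand reduces to terms xʲ·e^(−2βx) on [0, ∞); use ∫₀^∞ xʲ·e^(−2βx) dx = j!/(2β)^(j+1).
State is unnormalized: ∫|R|² dx = 1.0005, and ∫R*·x²·R dx = 8.4201, so ⟨x²⟩ = 8.4201 / 1.0005.
⟨x²⟩ = 8.4162.

8.416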